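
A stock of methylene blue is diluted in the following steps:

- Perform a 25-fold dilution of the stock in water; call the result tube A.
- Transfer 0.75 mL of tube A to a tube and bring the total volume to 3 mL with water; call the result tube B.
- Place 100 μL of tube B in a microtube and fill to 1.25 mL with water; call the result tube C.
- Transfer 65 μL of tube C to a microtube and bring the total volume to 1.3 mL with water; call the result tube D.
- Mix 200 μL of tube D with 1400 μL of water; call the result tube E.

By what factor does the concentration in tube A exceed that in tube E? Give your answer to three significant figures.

8.00 × 10^3

Step 1: 25-fold → factor 25
Step 2: 0.75 mL brought to 3 mL → factor 3/0.75 = 4
Step 3: 100 μL brought to 1.25 mL → factor 1250/100 = 12.5
Step 4: 65 μL brought to 1.3 mL → factor 1300/65 = 20
Step 5: 200 μL + 1400 μL = 1600 μL total → factor 1600/200 = 8
Dilution factor to tube A = 25; to tube E = 2 × 10^5
[tube A]/[tube E] = (factor to tube E)/(factor to tube A) = 2 × 10^5/25 = 8.00 × 10^3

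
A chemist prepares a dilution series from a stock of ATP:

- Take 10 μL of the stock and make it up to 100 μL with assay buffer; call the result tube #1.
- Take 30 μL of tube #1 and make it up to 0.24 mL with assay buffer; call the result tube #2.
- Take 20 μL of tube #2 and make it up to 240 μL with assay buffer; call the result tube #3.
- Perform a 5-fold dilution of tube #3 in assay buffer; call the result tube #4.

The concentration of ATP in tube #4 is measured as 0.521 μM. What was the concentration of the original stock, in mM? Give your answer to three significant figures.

2.50 mM

Step 1: 10 μL brought to 100 μL → factor 100/10 = 10
Step 2: 30 μL brought to 0.24 mL → factor 240/30 = 8
Step 3: 20 μL brought to 240 μL → factor 240/20 = 12
Step 4: 5-fold → factor 5
Overall dilution factor = 10 × 8 × 12 × 5 = 4800
Stock = 0.521 μM × 4800 = 2501 μM = 2.50 mM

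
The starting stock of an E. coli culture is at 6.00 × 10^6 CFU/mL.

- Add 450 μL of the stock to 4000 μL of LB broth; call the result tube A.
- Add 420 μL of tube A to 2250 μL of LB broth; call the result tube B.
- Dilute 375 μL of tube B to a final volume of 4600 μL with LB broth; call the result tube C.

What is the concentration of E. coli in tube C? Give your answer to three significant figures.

7.78 × 10^3 CFU/mL

Step 1: 450 μL + 4000 μL = 4450 μL total → factor 4450/450 = 9.8889
Step 2: 420 μL + 2250 μL = 2670 μL total → factor 2670/420 = 6.3571
Step 3: 375 μL brought to 4600 μL → factor 4600/375 = 12.267
Overall dilution factor = 9.8889 × 6.3571 × 12.267 = 771.14
Final = 6.00 × 10^6 CFU/mL / 771.14 = 7.78 × 10^3 CFU/mL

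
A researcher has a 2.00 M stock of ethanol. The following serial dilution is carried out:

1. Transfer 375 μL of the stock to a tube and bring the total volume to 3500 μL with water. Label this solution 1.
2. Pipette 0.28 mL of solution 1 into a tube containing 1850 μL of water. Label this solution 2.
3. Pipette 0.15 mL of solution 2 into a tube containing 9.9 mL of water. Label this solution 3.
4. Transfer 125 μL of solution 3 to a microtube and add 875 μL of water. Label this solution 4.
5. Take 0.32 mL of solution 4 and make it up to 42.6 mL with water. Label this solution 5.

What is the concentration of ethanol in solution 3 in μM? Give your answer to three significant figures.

420 μM

Step 1: 375 μL brought to 3500 μL → factor 3500/375 = 9.3333
Step 2: 0.28 mL + 1850 μL = 2.13 mL total → factor 2.13/0.28 = 7.6071
Step 3: 0.15 mL + 9.9 mL = 10.05 mL total → factor 10.05/0.15 = 67
Dilution factor through solution 3 = 9.3333 × 7.6071 × 67 = 4757
[solution 3] = 2.00 M / 4757 = 0.0004204 M = 420 μM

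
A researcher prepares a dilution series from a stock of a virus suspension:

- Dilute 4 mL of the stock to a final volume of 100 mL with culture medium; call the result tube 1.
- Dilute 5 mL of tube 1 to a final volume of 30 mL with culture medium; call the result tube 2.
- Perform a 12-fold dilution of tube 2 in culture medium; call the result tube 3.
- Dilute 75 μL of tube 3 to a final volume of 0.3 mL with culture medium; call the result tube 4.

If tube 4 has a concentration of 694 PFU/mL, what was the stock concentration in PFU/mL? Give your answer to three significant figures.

5.00 × 10^6 PFU/mL

Step 1: 4 mL brought to 100 mL → factor 100/4 = 25
Step 2: 5 mL brought to 30 mL → factor 30/5 = 6
Step 3: 12-fold → factor 12
Step 4: 75 μL brought to 0.3 mL → factor 300/75 = 4
Overall dilution factor = 25 × 6 × 12 × 4 = 7200
Stock = 694 PFU/mL × 7200 = 5.00 × 10^6 PFU/mL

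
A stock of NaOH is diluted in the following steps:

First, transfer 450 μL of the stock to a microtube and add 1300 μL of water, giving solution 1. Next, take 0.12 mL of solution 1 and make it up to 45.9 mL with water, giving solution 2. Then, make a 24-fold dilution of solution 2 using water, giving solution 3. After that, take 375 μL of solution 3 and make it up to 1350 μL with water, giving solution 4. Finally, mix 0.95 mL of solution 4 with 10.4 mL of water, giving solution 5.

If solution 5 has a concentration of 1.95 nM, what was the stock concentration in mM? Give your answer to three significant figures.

2.99 mM

Step 1: 450 μL + 1300 μL = 1750 μL total → factor 1750/450 = 3.8889
Step 2: 0.12 mL brought to 45.9 mL → factor 45.9/0.12 = 382.5
Step 3: 24-fold → factor 24
Step 4: 375 μL brought to 1350 μL → factor 1350/375 = 3.6
Step 5: 0.95 mL + 10.4 mL = 11.35 mL total → factor 11.35/0.95 = 11.947
Overall dilution factor = 3.8889 × 382.5 × 24 × 3.6 × 11.947 = 1.5355 × 10^6
Stock = 1.95 nM × 1.5355 × 10^6 = 2.994 × 10^6 nM = 2.99 mM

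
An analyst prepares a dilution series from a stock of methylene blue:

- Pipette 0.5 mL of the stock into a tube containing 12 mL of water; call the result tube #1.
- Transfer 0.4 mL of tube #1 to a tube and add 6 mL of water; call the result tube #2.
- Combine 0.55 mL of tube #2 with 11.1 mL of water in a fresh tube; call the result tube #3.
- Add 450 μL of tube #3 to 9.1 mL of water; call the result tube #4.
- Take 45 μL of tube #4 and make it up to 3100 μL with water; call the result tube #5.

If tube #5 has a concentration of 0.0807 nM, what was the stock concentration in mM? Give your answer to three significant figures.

1.00 mM

Step 1: 0.5 mL + 12 mL = 12.5 mL total → factor 12.5/0.5 = 25
Step 2: 0.4 mL + 6 mL = 6.4 mL total → factor 6.4/0.4 = 16
Step 3: 0.55 mL + 11.1 mL = 11.65 mL total → factor 11.65/0.55 = 21.182
Step 4: 450 μL + 9.1 mL = 9550 μL total → factor 9550/450 = 21.222
Step 5: 45 μL brought to 3100 μL → factor 3100/45 = 68.889
Overall dilution factor = 25 × 16 × 21.182 × 21.222 × 68.889 = 1.2387 × 10^7
Stock = 0.0807 nM × 1.2387 × 10^7 = 9.996 × 10^5 nM = 1.00 mM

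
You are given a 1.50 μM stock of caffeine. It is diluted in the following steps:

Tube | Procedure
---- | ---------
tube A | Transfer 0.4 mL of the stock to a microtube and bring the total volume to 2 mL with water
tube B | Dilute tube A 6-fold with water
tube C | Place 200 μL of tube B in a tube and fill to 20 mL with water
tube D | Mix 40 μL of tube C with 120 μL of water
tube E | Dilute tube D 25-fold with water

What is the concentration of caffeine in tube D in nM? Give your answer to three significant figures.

Step 1: 0.4 mL brought to 2 mL → factor 2/0.4 = 5
Step 2: 6-fold → factor 6
Step 3: 200 μL brought to 20 mL → factor 20000/200 = 100
Step 4: 40 μL + 120 μL = 160 μL total → factor 160/40 = 4
Dilution factor through tube D = 5 × 6 × 100 × 4 = 12000
[tube D] = 1.50 μM / 12000 = 0.0001250 μM = 0.125 nM

0.125 nM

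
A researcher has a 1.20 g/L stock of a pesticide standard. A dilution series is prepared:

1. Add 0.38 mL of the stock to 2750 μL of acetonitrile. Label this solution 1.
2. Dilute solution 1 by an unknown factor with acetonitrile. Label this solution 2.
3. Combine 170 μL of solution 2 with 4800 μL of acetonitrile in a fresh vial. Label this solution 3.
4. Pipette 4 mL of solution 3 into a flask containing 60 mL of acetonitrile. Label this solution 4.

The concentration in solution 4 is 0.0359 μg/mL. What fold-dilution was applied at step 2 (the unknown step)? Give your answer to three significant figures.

8.68-fold

Step 1: 0.38 mL + 2750 μL = 3.13 mL total → factor 3.13/0.38 = 8.2368
Step 2: unknown factor x
Step 3: 170 μL + 4800 μL = 4970 μL total → factor 4970/170 = 29.235
Step 4: 4 mL + 60 mL = 64 mL total → factor 64/4 = 16
Product of known-step factors = 3852.9
Overall factor = 1.20 g/L / (0.0359 μg/mL) = 33426
x = 33426 / 3852.9 = 8.68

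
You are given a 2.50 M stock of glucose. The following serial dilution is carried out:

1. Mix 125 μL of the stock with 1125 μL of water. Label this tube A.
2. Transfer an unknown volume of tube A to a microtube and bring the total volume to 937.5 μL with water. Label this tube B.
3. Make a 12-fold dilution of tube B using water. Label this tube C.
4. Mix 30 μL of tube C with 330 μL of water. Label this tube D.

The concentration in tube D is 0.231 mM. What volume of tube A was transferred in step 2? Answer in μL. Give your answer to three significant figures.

Step 1: 125 μL + 1125 μL = 1250 μL total → factor 1250/125 = 10
Step 2: v brought to 937.5 μL → factor = 937.5 μL/v
Step 3: 12-fold → factor 12
Step 4: 30 μL + 330 μL = 360 μL total → factor 360/30 = 12
Product of known-step factors = 1440
Overall factor = 2.50 M / (0.231 mM) = 10823
Step-2 factor = 10823 / 1440 = 7.5156
v = 937.5 μL / 7.5156 = 125 μL

125 μL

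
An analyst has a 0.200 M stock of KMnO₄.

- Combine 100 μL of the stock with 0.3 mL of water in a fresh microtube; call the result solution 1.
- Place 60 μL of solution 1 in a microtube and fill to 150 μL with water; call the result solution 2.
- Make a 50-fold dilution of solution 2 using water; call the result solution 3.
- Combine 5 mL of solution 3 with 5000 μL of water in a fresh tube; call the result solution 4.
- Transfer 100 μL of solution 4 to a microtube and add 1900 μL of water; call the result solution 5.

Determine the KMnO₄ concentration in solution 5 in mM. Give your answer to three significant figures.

Step 1: 100 μL + 0.3 mL = 400 μL total → factor 400/100 = 4
Step 2: 60 μL brought to 150 μL → factor 150/60 = 2.5
Step 3: 50-fold → factor 50
Step 4: 5 mL + 5000 μL = 10 mL total → factor 10/5 = 2
Step 5: 100 μL + 1900 μL = 2000 μL total → factor 2000/100 = 20
Overall dilution factor = 4 × 2.5 × 50 × 2 × 20 = 20000
Final = 0.200 M / 20000 = 1.000 × 10^-5 M = 0.0100 mM

0.0100 mM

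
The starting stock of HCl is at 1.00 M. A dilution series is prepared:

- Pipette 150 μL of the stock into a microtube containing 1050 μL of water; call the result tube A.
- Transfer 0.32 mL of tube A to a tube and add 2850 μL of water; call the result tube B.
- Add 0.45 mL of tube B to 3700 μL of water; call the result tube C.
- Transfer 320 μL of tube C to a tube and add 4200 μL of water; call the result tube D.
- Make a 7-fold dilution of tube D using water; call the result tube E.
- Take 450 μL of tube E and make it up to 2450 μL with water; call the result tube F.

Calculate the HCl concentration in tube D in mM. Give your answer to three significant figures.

Step 1: 150 μL + 1050 μL = 1200 μL total → factor 1200/150 = 8
Step 2: 0.32 mL + 2850 μL = 3.17 mL total → factor 3.17/0.32 = 9.9062
Step 3: 0.45 mL + 3700 μL = 4.15 mL total → factor 4.15/0.45 = 9.2222
Step 4: 320 μL + 4200 μL = 4520 μL total → factor 4520/320 = 14.125
Dilution factor through tube D = 8 × 9.9062 × 9.2222 × 14.125 = 10323
[tube D] = 1.00 M / 10323 = 9.687 × 10^-5 M = 0.0969 mM

0.0969 mM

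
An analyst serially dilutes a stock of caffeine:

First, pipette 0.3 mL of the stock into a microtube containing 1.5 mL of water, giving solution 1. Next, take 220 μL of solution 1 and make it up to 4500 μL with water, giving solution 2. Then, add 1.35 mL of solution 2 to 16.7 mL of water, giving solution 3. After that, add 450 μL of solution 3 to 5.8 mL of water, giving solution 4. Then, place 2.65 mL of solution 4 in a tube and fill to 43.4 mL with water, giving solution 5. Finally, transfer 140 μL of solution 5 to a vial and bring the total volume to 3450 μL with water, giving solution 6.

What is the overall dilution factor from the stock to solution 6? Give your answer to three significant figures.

9.20 × 10^6

Step 1: 0.3 mL + 1.5 mL = 1.8 mL total → factor 1.8/0.3 = 6
Step 2: 220 μL brought to 4500 μL → factor 4500/220 = 20.455
Step 3: 1.35 mL + 16.7 mL = 18.05 mL total → factor 18.05/1.35 = 13.37
Step 4: 450 μL + 5.8 mL = 6250 μL total → factor 6250/450 = 13.889
Step 5: 2.65 mL brought to 43.4 mL → factor 43.4/2.65 = 16.377
Step 6: 140 μL brought to 3450 μL → factor 3450/140 = 24.643
Overall dilution factor = 6 × 20.455 × 13.37 × 13.889 × 16.377 × 24.643 = 9.1979 × 10^6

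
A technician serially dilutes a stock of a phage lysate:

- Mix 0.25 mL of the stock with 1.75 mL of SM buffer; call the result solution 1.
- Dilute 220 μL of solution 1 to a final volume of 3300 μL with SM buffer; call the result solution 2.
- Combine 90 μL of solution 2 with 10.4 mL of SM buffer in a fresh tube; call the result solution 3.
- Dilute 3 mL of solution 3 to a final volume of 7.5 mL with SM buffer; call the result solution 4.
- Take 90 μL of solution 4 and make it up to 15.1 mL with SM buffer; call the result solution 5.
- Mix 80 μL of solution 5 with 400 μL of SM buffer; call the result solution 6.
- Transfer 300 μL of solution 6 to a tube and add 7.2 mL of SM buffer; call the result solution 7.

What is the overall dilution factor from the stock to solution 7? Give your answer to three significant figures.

Step 1: 0.25 mL + 1.75 mL = 2 mL total → factor 2/0.25 = 8
Step 2: 220 μL brought to 3300 μL → factor 3300/220 = 15
Step 3: 90 μL + 10.4 mL = 10490 μL total → factor 10490/90 = 116.56
Step 4: 3 mL brought to 7.5 mL → factor 7.5/3 = 2.5
Step 5: 90 μL brought to 15.1 mL → factor 15100/90 = 167.78
Step 6: 80 μL + 400 μL = 480 μL total → factor 480/80 = 6
Step 7: 300 μL + 7.2 mL = 7500 μL total → factor 7500/300 = 25
Overall dilution factor = 8 × 15 × 116.56 × 2.5 × 167.78 × 6 × 25 = 8.7999 × 10^8

8.80 × 10^8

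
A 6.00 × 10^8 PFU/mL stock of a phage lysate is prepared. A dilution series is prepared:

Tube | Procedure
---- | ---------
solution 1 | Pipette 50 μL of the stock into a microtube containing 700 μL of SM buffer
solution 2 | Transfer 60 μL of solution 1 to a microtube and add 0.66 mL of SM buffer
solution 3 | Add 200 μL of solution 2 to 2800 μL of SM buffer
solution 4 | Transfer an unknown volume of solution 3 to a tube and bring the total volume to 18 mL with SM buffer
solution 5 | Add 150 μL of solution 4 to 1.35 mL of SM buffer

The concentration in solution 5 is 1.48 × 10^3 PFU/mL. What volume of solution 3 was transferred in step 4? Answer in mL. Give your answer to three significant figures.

Step 1: 50 μL + 700 μL = 750 μL total → factor 750/50 = 15
Step 2: 60 μL + 0.66 mL = 720 μL total → factor 720/60 = 12
Step 3: 200 μL + 2800 μL = 3000 μL total → factor 3000/200 = 15
Step 4: v brought to 18 mL → factor = 18 mL/v
Step 5: 150 μL + 1.35 mL = 1500 μL total → factor 1500/150 = 10
Product of known-step factors = 27000
Overall factor = 6.00 × 10^8 PFU/mL / (1.48 × 10^3 PFU/mL) = 4.0541 × 10^5
Step-4 factor = 4.0541 × 10^5 / 27000 = 15.015
v = 18 mL / 15.015 = 1.20 mL

1.20 mL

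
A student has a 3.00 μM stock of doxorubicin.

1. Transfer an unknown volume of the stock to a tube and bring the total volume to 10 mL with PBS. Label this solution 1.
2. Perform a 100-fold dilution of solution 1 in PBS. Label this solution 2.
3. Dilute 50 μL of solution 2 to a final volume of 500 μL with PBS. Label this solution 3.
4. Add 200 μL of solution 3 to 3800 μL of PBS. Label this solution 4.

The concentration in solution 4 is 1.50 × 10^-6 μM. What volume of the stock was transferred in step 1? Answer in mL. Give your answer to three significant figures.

0.100 mL

Step 1: v brought to 10 mL → factor = 10 mL/v
Step 2: 100-fold → factor 100
Step 3: 50 μL brought to 500 μL → factor 500/50 = 10
Step 4: 200 μL + 3800 μL = 4000 μL total → factor 4000/200 = 20
Product of known-step factors = 20000
Overall factor = 3.00 μM / (1.50 × 10^-6 μM) = 2 × 10^6
Step-1 factor = 2 × 10^6 / 20000 = 100
v = 10 mL / 100 = 0.100 mL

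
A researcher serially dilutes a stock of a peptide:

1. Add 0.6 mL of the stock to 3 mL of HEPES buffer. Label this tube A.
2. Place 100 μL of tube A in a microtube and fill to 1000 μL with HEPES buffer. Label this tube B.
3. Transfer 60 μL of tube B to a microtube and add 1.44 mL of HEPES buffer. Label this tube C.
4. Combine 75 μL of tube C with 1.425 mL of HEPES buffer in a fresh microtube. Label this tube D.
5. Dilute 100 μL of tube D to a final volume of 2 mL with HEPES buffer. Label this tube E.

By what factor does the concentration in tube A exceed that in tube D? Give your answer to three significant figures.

Step 1: 0.6 mL + 3 mL = 3.6 mL total → factor 3.6/0.6 = 6
Step 2: 100 μL brought to 1000 μL → factor 1000/100 = 10
Step 3: 60 μL + 1.44 mL = 1500 μL total → factor 1500/60 = 25
Step 4: 75 μL + 1.425 mL = 1500 μL total → factor 1500/75 = 20
Dilution factor to tube A = 6; to tube D = 30000
[tube A]/[tube D] = (factor to tube D)/(factor to tube A) = 30000/6 = 5.00 × 10^3

5.00 × 10^3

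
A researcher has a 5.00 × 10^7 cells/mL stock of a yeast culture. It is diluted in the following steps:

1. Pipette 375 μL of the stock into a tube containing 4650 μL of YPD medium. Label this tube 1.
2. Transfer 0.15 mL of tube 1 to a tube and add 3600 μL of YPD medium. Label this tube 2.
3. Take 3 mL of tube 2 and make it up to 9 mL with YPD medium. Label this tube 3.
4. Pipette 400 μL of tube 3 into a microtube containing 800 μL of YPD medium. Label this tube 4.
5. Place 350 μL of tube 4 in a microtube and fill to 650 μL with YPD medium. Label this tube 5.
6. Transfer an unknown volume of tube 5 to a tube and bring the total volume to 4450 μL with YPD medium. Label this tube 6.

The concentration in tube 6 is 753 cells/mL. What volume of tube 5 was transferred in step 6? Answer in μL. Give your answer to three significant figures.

Step 1: 375 μL + 4650 μL = 5025 μL total → factor 5025/375 = 13.4
Step 2: 0.15 mL + 3600 μL = 3.75 mL total → factor 3.75/0.15 = 25
Step 3: 3 mL brought to 9 mL → factor 9/3 = 3
Step 4: 400 μL + 800 μL = 1200 μL total → factor 1200/400 = 3
Step 5: 350 μL brought to 650 μL → factor 650/350 = 1.8571
Step 6: v brought to 4450 μL → factor = 4450 μL/v
Product of known-step factors = 5599.3
Overall factor = 5.00 × 10^7 cells/mL / (753 cells/mL) = 66401
Step-6 factor = 66401 / 5599.3 = 11.859
v = 4450 μL / 11.859 = 375 μL

375 μL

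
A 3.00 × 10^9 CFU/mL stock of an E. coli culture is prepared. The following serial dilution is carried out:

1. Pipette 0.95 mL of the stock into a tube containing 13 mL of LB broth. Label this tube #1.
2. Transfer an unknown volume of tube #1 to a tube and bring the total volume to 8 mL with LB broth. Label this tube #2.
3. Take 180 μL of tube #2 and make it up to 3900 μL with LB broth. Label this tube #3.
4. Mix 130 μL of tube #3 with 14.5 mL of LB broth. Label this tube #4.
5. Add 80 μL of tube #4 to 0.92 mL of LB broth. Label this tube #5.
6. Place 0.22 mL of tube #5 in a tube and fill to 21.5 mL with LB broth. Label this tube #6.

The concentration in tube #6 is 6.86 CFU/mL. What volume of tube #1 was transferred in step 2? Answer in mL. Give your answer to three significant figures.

Step 1: 0.95 mL + 13 mL = 13.95 mL total → factor 13.95/0.95 = 14.684
Step 2: v brought to 8 mL → factor = 8 mL/v
Step 3: 180 μL brought to 3900 μL → factor 3900/180 = 21.667
Step 4: 130 μL + 14.5 mL = 14630 μL total → factor 14630/130 = 112.54
Step 5: 80 μL + 0.92 mL = 1000 μL total → factor 1000/80 = 12.5
Step 6: 0.22 mL brought to 21.5 mL → factor 21.5/0.22 = 97.727
Product of known-step factors = 4.3739 × 10^7
Overall factor = 3.00 × 10^9 CFU/mL / (6.86 CFU/mL) = 4.3732 × 10^8
Step-2 factor = 4.3732 × 10^8 / 4.3739 × 10^7 = 9.9983
v = 8 mL / 9.9983 = 0.800 mL

0.800 mL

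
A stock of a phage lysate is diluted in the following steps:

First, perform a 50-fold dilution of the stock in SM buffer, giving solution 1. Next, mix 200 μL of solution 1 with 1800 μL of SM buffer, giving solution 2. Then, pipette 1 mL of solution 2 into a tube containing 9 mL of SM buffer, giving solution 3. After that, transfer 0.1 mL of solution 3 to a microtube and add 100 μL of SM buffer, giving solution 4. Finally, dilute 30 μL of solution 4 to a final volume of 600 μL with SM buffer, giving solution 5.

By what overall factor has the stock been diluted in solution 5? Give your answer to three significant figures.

Step 1: 50-fold → factor 50
Step 2: 200 μL + 1800 μL = 2000 μL total → factor 2000/200 = 10
Step 3: 1 mL + 9 mL = 10 mL total → factor 10/1 = 10
Step 4: 0.1 mL + 100 μL = 0.2 mL total → factor 0.2/0.1 = 2
Step 5: 30 μL brought to 600 μL → factor 600/30 = 20
Overall dilution factor = 50 × 10 × 10 × 2 × 20 = 2 × 10^5

2.00 × 10^5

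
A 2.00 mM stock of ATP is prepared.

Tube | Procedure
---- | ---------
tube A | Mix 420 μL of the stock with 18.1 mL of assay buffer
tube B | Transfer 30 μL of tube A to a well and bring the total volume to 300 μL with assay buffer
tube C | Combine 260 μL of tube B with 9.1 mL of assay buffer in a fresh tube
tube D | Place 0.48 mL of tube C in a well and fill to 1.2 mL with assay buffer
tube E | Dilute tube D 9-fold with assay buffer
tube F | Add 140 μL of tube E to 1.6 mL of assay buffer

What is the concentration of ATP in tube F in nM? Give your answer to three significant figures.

0.451 nM

Step 1: 420 μL + 18.1 mL = 18520 μL total → factor 18520/420 = 44.095
Step 2: 30 μL brought to 300 μL → factor 300/30 = 10
Step 3: 260 μL + 9.1 mL = 9360 μL total → factor 9360/260 = 36
Step 4: 0.48 mL brought to 1.2 mL → factor 1.2/0.48 = 2.5
Step 5: 9-fold → factor 9
Step 6: 140 μL + 1.6 mL = 1740 μL total → factor 1740/140 = 12.429
Overall dilution factor = 44.095 × 10 × 36 × 2.5 × 9 × 12.429 = 4.4391 × 10^6
Final = 2.00 mM / 4.4391 × 10^6 = 4.505 × 10^-7 mM = 0.451 nM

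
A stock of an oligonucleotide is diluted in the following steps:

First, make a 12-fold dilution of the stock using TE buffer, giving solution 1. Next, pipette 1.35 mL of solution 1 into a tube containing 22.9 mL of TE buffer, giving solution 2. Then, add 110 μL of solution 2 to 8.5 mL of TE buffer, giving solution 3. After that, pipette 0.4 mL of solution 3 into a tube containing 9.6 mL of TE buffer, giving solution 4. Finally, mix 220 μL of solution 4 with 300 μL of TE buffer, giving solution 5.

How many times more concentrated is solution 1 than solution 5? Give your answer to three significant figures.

8.31 × 10^4

Step 1: 12-fold → factor 12
Step 2: 1.35 mL + 22.9 mL = 24.25 mL total → factor 24.25/1.35 = 17.963
Step 3: 110 μL + 8.5 mL = 8610 μL total → factor 8610/110 = 78.273
Step 4: 0.4 mL + 9.6 mL = 10 mL total → factor 10/0.4 = 25
Step 5: 220 μL + 300 μL = 520 μL total → factor 520/220 = 2.3636
Dilution factor to solution 1 = 12; to solution 5 = 9.9699 × 10^5
[solution 1]/[solution 5] = (factor to solution 5)/(factor to solution 1) = 9.9699 × 10^5/12 = 8.31 × 10^4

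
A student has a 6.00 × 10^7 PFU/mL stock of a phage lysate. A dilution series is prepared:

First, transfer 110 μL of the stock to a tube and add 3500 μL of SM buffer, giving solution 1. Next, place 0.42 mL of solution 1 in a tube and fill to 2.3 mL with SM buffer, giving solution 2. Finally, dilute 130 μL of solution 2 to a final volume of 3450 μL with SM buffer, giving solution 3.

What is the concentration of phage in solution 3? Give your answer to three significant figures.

1.26 × 10^4 PFU/mL

Step 1: 110 μL + 3500 μL = 3610 μL total → factor 3610/110 = 32.818
Step 2: 0.42 mL brought to 2.3 mL → factor 2.3/0.42 = 5.4762
Step 3: 130 μL brought to 3450 μL → factor 3450/130 = 26.538
Overall dilution factor = 32.818 × 5.4762 × 26.538 = 4769.5
Final = 6.00 × 10^7 PFU/mL / 4769.5 = 1.26 × 10^4 PFU/mL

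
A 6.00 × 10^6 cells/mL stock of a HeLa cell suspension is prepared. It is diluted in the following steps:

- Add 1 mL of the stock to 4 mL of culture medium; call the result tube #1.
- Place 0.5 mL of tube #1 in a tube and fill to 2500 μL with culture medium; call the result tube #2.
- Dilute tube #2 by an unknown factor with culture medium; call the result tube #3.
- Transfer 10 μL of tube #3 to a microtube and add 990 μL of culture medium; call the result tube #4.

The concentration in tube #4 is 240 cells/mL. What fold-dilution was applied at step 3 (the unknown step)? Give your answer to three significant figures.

Step 1: 1 mL + 4 mL = 5 mL total → factor 5/1 = 5
Step 2: 0.5 mL brought to 2500 μL → factor 2.5/0.5 = 5
Step 3: unknown factor x
Step 4: 10 μL + 990 μL = 1000 μL total → factor 1000/10 = 100
Product of known-step factors = 2500
Overall factor = 6.00 × 10^6 cells/mL / (240 cells/mL) = 25000
x = 25000 / 2500 = 10.0

10.0-fold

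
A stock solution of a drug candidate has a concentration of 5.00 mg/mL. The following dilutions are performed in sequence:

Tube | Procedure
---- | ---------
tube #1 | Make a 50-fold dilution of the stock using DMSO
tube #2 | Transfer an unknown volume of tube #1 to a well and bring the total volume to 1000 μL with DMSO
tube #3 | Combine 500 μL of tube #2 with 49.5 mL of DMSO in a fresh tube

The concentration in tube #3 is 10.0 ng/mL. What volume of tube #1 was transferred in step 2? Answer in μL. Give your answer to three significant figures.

10.0 μL

Step 1: 50-fold → factor 50
Step 2: v brought to 1000 μL → factor = 1000 μL/v
Step 3: 500 μL + 49.5 mL = 50000 μL total → factor 50000/500 = 100
Product of known-step factors = 5000
Overall factor = 5.00 mg/mL / (10.0 ng/mL) = 5 × 10^5
Step-2 factor = 5 × 10^5 / 5000 = 100
v = 1000 μL / 100 = 10.0 μL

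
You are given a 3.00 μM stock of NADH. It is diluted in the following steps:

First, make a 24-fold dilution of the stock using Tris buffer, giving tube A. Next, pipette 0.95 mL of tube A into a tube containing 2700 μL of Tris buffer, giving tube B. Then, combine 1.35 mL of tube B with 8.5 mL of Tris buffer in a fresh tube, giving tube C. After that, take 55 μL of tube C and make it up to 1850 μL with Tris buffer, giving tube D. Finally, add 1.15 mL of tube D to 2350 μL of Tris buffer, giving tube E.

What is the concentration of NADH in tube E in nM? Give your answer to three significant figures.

0.0436 nM

Step 1: 24-fold → factor 24
Step 2: 0.95 mL + 2700 μL = 3.65 mL total → factor 3.65/0.95 = 3.8421
Step 3: 1.35 mL + 8.5 mL = 9.85 mL total → factor 9.85/1.35 = 7.2963
Step 4: 55 μL brought to 1850 μL → factor 1850/55 = 33.636
Step 5: 1.15 mL + 2350 μL = 3.5 mL total → factor 3.5/1.15 = 3.0435
Overall dilution factor = 24 × 3.8421 × 7.2963 × 33.636 × 3.0435 = 68875
Final = 3.00 μM / 68875 = 4.356 × 10^-5 μM = 0.0436 nM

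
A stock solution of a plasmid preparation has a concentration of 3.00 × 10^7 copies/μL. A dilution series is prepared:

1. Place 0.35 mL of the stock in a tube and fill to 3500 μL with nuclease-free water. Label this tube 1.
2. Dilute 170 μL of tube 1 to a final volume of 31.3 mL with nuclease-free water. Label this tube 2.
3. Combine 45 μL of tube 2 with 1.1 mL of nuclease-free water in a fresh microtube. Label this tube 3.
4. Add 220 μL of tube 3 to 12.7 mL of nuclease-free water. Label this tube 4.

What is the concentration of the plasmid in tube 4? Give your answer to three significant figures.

Step 1: 0.35 mL brought to 3500 μL → factor 3.5/0.35 = 10
Step 2: 170 μL brought to 31.3 mL → factor 31300/170 = 184.12
Step 3: 45 μL + 1.1 mL = 1145 μL total → factor 1145/45 = 25.444
Step 4: 220 μL + 12.7 mL = 12920 μL total → factor 12920/220 = 58.727
Overall dilution factor = 10 × 184.12 × 25.444 × 58.727 = 2.7512 × 10^6
Final = 3.00 × 10^7 copies/μL / 2.7512 × 10^6 = 10.9 copies/μL

10.9 copies/μL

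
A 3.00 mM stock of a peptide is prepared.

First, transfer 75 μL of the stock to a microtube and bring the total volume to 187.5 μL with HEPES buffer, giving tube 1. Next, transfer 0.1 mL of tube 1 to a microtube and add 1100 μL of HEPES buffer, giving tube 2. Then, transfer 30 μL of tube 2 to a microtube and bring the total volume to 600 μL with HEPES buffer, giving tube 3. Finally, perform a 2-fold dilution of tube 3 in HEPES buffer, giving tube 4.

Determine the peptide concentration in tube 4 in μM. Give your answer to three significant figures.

2.50 μM

Step 1: 75 μL brought to 187.5 μL → factor 187.5/75 = 2.5
Step 2: 0.1 mL + 1100 μL = 1.2 mL total → factor 1.2/0.1 = 12
Step 3: 30 μL brought to 600 μL → factor 600/30 = 20
Step 4: 2-fold → factor 2
Overall dilution factor = 2.5 × 12 × 20 × 2 = 1200
Final = 3.00 mM / 1200 = 0.002500 mM = 2.50 μM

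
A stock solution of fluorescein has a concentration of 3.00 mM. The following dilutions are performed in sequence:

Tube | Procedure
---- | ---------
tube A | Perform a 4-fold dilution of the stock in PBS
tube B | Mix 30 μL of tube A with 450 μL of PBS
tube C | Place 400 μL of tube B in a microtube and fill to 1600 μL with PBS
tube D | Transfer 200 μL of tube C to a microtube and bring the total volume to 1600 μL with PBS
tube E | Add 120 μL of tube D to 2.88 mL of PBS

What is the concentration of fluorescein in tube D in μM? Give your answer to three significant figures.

Step 1: 4-fold → factor 4
Step 2: 30 μL + 450 μL = 480 μL total → factor 480/30 = 16
Step 3: 400 μL brought to 1600 μL → factor 1600/400 = 4
Step 4: 200 μL brought to 1600 μL → factor 1600/200 = 8
Dilution factor through tube D = 4 × 16 × 4 × 8 = 2048
[tube D] = 3.00 mM / 2048 = 0.001465 mM = 1.46 μM

1.46 μM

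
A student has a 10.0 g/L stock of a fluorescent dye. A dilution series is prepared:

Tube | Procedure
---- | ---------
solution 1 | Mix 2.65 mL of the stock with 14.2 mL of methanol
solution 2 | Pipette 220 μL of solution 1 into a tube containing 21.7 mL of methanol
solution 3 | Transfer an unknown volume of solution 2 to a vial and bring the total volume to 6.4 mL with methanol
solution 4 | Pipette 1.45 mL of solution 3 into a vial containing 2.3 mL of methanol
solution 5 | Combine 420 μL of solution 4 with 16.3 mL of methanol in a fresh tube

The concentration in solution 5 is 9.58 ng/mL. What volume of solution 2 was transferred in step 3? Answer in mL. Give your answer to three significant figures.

0.400 mL

Step 1: 2.65 mL + 14.2 mL = 16.85 mL total → factor 16.85/2.65 = 6.3585
Step 2: 220 μL + 21.7 mL = 21920 μL total → factor 21920/220 = 99.636
Step 3: v brought to 6.4 mL → factor = 6.4 mL/v
Step 4: 1.45 mL + 2.3 mL = 3.75 mL total → factor 3.75/1.45 = 2.5862
Step 5: 420 μL + 16.3 mL = 16720 μL total → factor 16720/420 = 39.81
Product of known-step factors = 65226
Overall factor = 10.0 g/L / (9.58 ng/mL) = 1.0438 × 10^6
Step-3 factor = 1.0438 × 10^6 / 65226 = 16.003
v = 6.4 mL / 16.003 = 0.400 mL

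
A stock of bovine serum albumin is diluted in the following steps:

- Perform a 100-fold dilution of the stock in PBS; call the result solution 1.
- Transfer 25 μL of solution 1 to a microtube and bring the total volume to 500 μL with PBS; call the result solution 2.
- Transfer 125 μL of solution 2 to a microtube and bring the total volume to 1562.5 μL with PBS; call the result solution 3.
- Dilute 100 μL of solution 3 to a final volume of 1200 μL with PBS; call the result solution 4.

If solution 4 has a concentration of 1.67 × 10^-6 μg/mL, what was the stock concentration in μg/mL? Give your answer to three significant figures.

Step 1: 100-fold → factor 100
Step 2: 25 μL brought to 500 μL → factor 500/25 = 20
Step 3: 125 μL brought to 1562.5 μL → factor 1562.5/125 = 12.5
Step 4: 100 μL brought to 1200 μL → factor 1200/100 = 12
Overall dilution factor = 100 × 20 × 12.5 × 12 = 3 × 10^5
Stock = 1.67 × 10^-6 μg/mL × 3 × 10^5 = 0.501 μg/mL

0.501 μg/mL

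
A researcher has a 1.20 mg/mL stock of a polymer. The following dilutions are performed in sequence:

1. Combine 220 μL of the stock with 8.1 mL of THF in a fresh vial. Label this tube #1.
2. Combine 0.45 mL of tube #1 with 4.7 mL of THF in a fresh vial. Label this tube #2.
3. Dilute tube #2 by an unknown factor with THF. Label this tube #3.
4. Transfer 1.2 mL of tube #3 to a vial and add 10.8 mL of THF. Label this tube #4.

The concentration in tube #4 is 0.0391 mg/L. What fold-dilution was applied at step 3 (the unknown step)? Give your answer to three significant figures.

7.09-fold

Step 1: 220 μL + 8.1 mL = 8320 μL total → factor 8320/220 = 37.818
Step 2: 0.45 mL + 4.7 mL = 5.15 mL total → factor 5.15/0.45 = 11.444
Step 3: unknown factor x
Step 4: 1.2 mL + 10.8 mL = 12 mL total → factor 12/1.2 = 10
Product of known-step factors = 4328.1
Overall factor = 1.20 mg/mL / (0.0391 mg/L) = 30691
x = 30691 / 4328.1 = 7.09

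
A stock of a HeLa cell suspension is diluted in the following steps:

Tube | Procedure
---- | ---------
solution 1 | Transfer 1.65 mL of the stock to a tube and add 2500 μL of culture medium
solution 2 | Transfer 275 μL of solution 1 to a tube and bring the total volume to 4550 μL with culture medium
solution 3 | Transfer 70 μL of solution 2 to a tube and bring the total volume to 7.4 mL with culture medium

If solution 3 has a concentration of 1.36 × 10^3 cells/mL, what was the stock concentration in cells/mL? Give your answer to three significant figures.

Step 1: 1.65 mL + 2500 μL = 4.15 mL total → factor 4.15/1.65 = 2.5152
Step 2: 275 μL brought to 4550 μL → factor 4550/275 = 16.545
Step 3: 70 μL brought to 7.4 mL → factor 7400/70 = 105.71
Overall dilution factor = 2.5152 × 16.545 × 105.71 = 4399.2
Stock = 1.36 × 10^3 cells/mL × 4399.2 = 5.98 × 10^6 cells/mL

5.98 × 10^6 cells/mL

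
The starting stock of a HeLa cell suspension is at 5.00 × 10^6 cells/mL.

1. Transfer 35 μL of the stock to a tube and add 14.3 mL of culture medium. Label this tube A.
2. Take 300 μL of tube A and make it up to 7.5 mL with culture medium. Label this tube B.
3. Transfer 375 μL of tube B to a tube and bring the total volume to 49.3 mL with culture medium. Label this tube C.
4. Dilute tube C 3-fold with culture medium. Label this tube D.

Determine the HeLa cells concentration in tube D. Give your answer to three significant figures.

1.24 cells/mL

Step 1: 35 μL + 14.3 mL = 14335 μL total → factor 14335/35 = 409.57
Step 2: 300 μL brought to 7.5 mL → factor 7500/300 = 25
Step 3: 375 μL brought to 49.3 mL → factor 49300/375 = 131.47
Step 4: 3-fold → factor 3
Overall dilution factor = 409.57 × 25 × 131.47 × 3 = 4.0384 × 10^6
Final = 5.00 × 10^6 cells/mL / 4.0384 × 10^6 = 1.24 cells/mL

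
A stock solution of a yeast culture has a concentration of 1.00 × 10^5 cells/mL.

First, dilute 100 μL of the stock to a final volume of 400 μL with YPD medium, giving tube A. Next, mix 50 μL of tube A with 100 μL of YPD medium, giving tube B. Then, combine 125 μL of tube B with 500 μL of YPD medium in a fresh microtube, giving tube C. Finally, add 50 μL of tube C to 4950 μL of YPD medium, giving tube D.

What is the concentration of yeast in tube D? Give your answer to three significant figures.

Step 1: 100 μL brought to 400 μL → factor 400/100 = 4
Step 2: 50 μL + 100 μL = 150 μL total → factor 150/50 = 3
Step 3: 125 μL + 500 μL = 625 μL total → factor 625/125 = 5
Step 4: 50 μL + 4950 μL = 5000 μL total → factor 5000/50 = 100
Overall dilution factor = 4 × 3 × 5 × 100 = 6000
Final = 1.00 × 10^5 cells/mL / 6000 = 16.7 cells/mL

16.7 cells/mL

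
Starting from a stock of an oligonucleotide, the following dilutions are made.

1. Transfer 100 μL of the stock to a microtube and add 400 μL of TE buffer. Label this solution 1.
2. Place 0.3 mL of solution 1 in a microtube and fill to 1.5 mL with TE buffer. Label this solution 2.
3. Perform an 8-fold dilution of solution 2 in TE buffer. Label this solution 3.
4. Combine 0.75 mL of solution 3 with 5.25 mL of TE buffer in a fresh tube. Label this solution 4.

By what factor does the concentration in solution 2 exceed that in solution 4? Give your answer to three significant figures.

Step 1: 100 μL + 400 μL = 500 μL total → factor 500/100 = 5
Step 2: 0.3 mL brought to 1.5 mL → factor 1.5/0.3 = 5
Step 3: 8-fold → factor 8
Step 4: 0.75 mL + 5.25 mL = 6 mL total → factor 6/0.75 = 8
Dilution factor to solution 2 = 25; to solution 4 = 1600
[solution 2]/[solution 4] = (factor to solution 4)/(factor to solution 2) = 1600/25 = 64.0

64.0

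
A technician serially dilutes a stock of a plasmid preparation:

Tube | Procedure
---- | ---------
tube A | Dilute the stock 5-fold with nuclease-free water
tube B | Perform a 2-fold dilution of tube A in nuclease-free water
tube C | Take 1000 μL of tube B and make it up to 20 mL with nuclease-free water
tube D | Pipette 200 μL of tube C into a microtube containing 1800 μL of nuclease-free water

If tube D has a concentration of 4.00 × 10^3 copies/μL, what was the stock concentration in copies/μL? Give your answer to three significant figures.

8.00 × 10^6 copies/μL

Step 1: 5-fold → factor 5
Step 2: 2-fold → factor 2
Step 3: 1000 μL brought to 20 mL → factor 20000/1000 = 20
Step 4: 200 μL + 1800 μL = 2000 μL total → factor 2000/200 = 10
Overall dilution factor = 5 × 2 × 20 × 10 = 2000
Stock = 4.00 × 10^3 copies/μL × 2000 = 8.00 × 10^6 copies/μL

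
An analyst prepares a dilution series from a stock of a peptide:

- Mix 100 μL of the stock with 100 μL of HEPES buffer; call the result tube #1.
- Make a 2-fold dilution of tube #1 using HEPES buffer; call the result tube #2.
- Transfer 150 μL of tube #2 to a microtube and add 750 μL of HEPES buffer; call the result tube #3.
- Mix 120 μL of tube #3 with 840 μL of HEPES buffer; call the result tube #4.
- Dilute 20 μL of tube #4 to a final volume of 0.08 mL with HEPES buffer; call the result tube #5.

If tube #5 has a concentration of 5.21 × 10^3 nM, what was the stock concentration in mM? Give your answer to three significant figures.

4.00 mM

Step 1: 100 μL + 100 μL = 200 μL total → factor 200/100 = 2
Step 2: 2-fold → factor 2
Step 3: 150 μL + 750 μL = 900 μL total → factor 900/150 = 6
Step 4: 120 μL + 840 μL = 960 μL total → factor 960/120 = 8
Step 5: 20 μL brought to 0.08 mL → factor 80/20 = 4
Overall dilution factor = 2 × 2 × 6 × 8 × 4 = 768
Stock = 5.21 × 10^3 nM × 768 = 4.001 × 10^6 nM = 4.00 mM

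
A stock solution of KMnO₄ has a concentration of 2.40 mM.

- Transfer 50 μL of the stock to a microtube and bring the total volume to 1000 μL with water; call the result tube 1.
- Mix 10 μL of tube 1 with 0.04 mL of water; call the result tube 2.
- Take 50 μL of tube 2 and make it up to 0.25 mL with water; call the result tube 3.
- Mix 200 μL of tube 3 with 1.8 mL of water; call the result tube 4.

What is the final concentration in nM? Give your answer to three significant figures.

Step 1: 50 μL brought to 1000 μL → factor 1000/50 = 20
Step 2: 10 μL + 0.04 mL = 50 μL total → factor 50/10 = 5
Step 3: 50 μL brought to 0.25 mL → factor 250/50 = 5
Step 4: 200 μL + 1.8 mL = 2000 μL total → factor 2000/200 = 10
Overall dilution factor = 20 × 5 × 5 × 10 = 5000
Final = 2.40 mM / 5000 = 0.0004800 mM = 480 nM

480 nM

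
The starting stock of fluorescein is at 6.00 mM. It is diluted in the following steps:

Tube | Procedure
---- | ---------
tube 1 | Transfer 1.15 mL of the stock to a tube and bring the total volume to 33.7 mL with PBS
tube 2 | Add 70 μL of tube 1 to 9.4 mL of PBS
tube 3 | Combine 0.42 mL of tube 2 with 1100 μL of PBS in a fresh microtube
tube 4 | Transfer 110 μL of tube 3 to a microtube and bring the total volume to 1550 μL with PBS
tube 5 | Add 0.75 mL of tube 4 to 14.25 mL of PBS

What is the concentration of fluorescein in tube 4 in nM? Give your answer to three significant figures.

Step 1: 1.15 mL brought to 33.7 mL → factor 33.7/1.15 = 29.304
Step 2: 70 μL + 9.4 mL = 9470 μL total → factor 9470/70 = 135.29
Step 3: 0.42 mL + 1100 μL = 1.52 mL total → factor 1.52/0.42 = 3.619
Step 4: 110 μL brought to 1550 μL → factor 1550/110 = 14.091
Dilution factor through tube 4 = 29.304 × 135.29 × 3.619 × 14.091 = 2.0217 × 10^5
[tube 4] = 6.00 mM / 2.0217 × 10^5 = 2.968 × 10^-5 mM = 29.7 nM

29.7 nM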